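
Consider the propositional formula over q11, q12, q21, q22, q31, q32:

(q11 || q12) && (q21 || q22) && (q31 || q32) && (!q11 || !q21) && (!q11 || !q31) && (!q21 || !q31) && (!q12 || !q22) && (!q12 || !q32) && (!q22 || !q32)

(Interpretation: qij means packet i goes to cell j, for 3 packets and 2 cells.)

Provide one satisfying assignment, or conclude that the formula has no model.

Try q11 = true.
(!q21) alone gives q21 = false.
(q22) alone gives q22 = true.
(!q31) alone gives q31 = false.
(q32) alone gives q32 = true.
But (!q32) is also a unit clause — contradiction.
So q11 must be the other value — set q11 = false.
(q12) alone gives q12 = true.
(!q22) alone gives q22 = false.
(q21) alone gives q21 = true.
(!q31) alone gives q31 = false.
(q32) alone gives q32 = true.
But (!q32) is also a unit clause — contradiction.
Neither q11 = true nor q11 = false works.

UNSATISFIABLE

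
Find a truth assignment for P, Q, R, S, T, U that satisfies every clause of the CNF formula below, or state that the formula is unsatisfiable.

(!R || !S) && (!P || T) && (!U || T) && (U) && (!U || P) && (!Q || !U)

From the singleton clause (U), U = true.
From the singleton clause (T), T = true.
From the singleton clause (P), P = true.
From the singleton clause (!Q), Q = false.
Branch on R: set R = false.
No clause remains; S is free.

P ↦ true, Q ↦ false, R ↦ false, S ↦ false, T ↦ true, U ↦ true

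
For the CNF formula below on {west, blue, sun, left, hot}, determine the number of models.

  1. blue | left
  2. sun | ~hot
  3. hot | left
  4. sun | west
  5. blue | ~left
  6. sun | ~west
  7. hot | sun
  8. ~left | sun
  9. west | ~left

4

There are 2^5 = 32 truth assignments over (west, blue, sun, left, hot).
Split on sun. With sun = 1, the clauses containing sun are satisfied and ~sun drops from the rest; 4 of the 2^4 = 16 assignments to the other variables satisfy what remains.
With sun = 0, by the same count on the reduced clause set, 0 assignments work.
Total: 4 + 0 = 4.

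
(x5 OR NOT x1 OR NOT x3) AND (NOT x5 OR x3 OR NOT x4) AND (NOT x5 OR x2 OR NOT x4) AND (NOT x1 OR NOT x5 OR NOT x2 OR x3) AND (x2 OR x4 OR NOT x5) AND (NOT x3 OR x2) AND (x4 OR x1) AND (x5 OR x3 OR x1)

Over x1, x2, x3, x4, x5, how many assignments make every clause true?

There are 2^5 = 32 truth assignments over (x1, x2, x3, x4, x5).
Split on x3. With x3 = true, the clauses containing x3 are satisfied and NOT x3 drops from the rest; 4 of the 2^4 = 16 assignments to the other variables satisfy what remains.
With x3 = false, by the same count on the reduced clause set, 4 assignments work.
(One model: x1=F, x2=T, x3=T, x4=T, x5=F.)
Total: 4 + 4 = 8.

8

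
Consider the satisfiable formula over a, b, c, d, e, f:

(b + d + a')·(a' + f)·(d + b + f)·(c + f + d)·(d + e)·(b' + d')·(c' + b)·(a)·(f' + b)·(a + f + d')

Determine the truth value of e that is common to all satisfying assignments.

Suppose e = 0.
(d) alone gives d = 1.
(b') alone gives b = 0.
(c') alone gives c = 0.
(a) alone gives a = 1.
(f) alone gives f = 1.
But (f') is also a unit clause — contradiction.
So every satisfying assignment has e = True.

True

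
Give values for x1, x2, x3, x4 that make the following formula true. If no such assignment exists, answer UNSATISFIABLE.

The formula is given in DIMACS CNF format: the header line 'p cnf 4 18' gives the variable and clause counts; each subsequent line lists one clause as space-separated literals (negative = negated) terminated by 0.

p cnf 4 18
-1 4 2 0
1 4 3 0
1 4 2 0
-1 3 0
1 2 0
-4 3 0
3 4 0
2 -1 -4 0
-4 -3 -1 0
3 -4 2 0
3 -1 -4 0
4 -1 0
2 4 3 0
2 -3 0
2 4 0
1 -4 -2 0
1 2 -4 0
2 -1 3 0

Try x1 = False.
From the singleton clause (x2), x2 = True.
From the singleton clause (¬x4), x4 = False.
From the singleton clause (x3), x3 = True.
This assignment satisfies each clause.

x1=False, x2=True, x3=True, x4=False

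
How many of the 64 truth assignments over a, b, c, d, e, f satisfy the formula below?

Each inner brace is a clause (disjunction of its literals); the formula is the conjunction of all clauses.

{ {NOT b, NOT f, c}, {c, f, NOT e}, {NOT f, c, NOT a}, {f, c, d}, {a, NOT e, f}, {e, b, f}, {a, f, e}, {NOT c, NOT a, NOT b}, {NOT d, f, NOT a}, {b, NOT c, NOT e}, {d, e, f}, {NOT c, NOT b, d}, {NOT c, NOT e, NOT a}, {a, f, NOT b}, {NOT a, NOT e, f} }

There are 2^6 = 64 truth assignments over (a, b, c, d, e, f).
Split on d. With d = true, the clauses containing d are satisfied and NOT d drops from the rest; 6 of the 2^5 = 32 assignments to the other variables satisfy what remains.
With d = false, by the same count on the reduced clause set, 4 assignments work.
Total: 6 + 4 = 10.

10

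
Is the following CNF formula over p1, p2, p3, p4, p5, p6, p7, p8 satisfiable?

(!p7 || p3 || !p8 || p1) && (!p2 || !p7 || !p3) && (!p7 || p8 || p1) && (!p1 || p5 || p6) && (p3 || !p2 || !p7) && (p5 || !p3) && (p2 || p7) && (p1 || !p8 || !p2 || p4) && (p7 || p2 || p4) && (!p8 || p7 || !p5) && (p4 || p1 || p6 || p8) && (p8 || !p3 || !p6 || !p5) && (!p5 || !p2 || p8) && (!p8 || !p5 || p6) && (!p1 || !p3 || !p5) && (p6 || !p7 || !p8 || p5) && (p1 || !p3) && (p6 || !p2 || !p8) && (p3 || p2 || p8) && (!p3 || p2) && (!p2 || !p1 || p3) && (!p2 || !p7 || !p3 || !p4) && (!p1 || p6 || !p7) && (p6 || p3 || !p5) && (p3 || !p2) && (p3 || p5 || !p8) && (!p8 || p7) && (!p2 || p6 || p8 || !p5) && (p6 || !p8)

Satisfiable

Branch on p5: set p5 = true.
Branch on p2: set p2 = false.
The clause (p7) is unit, so p7 = true.
The clause (!p3) is unit, so p3 = false.
The clause (p8) is unit, so p8 = true.
The clause (p1) is unit, so p1 = true.
The clause (p6) is unit, so p6 = true.
All clauses hold; p4 can take either value.
A satisfying assignment: p1: true, p2: false, p3: false, p4: true, p5: true, p6: true, p7: true, p8: true.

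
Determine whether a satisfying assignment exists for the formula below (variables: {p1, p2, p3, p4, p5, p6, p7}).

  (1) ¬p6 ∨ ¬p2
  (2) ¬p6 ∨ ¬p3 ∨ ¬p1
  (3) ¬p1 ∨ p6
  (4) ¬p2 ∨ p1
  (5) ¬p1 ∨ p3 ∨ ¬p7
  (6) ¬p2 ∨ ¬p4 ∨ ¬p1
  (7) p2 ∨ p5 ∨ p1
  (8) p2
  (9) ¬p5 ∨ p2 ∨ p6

No, unsatisfiable

The clause (p2) is unit, so p2 = True.
The clause (¬p6) is unit, so p6 = False.
The clause (¬p1) is unit, so p1 = False.
That conflicts with the unit clause (p1).
No assignment satisfies every clause.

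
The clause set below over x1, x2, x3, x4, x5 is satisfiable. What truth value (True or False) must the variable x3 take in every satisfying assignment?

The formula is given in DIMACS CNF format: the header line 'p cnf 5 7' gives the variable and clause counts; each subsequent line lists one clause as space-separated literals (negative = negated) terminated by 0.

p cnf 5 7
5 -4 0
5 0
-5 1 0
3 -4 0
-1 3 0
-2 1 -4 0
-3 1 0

Suppose x3 = False.
Unit clause (x5) forces x5 = True.
Unit clause (x1) forces x1 = True.
But (¬x1) is also a unit clause — contradiction.
So every satisfying assignment has x3 = True.

True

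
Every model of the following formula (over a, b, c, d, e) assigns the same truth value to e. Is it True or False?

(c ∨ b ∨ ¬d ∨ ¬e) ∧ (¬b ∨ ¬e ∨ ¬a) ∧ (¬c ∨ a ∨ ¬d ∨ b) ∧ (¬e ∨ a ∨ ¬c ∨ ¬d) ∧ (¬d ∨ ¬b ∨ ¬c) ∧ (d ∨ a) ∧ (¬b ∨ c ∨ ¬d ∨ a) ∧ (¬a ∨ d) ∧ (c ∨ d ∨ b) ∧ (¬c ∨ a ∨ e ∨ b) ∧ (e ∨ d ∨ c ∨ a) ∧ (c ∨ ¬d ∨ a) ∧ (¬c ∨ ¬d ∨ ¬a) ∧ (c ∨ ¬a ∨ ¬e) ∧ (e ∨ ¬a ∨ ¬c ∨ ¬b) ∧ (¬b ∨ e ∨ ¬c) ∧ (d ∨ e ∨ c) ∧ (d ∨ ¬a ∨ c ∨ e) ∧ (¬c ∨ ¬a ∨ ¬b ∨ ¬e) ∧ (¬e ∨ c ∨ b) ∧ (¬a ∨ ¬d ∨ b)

False

Suppose e = True.
Branch on b: set b = False.
From the singleton clause (c), c = True.
Branch on a: set a = True.
From the singleton clause (d), d = True.
Now (¬d) is unsatisfied and unit — conflict.
That branch fails; take a = False instead.
From the singleton clause (¬d), d = False.
Now (d) is unsatisfied and unit — conflict.
Either choice for a ends in contradiction.
That branch fails; take b = True instead.
From the singleton clause (¬a), a = False.
From the singleton clause (d), d = True.
From the singleton clause (¬c), c = False.
Now (c) is unsatisfied and unit — conflict.
Either choice for b ends in contradiction.
So every satisfying assignment has e = False.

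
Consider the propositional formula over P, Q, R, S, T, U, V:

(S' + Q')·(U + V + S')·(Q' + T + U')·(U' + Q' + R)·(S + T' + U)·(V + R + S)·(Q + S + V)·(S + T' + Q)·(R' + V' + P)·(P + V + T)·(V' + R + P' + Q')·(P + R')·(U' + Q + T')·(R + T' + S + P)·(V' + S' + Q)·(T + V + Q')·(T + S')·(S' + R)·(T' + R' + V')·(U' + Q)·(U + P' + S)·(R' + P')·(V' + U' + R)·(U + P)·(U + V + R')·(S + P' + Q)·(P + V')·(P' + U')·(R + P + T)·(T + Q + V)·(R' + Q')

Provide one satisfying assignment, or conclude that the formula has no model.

UNSATISFIABLE

Try S = 0.
Try T = 0.
Try Q = 0.
(V) alone gives V = 1.
(U') alone gives U = 0.
(P') alone gives P = 0.
Now (P) is unsatisfied and unit — conflict.
Undo Q and try Q = 1.
(U') alone gives U = 0.
(V) alone gives V = 1.
(P') alone gives P = 0.
Now (P) is unsatisfied and unit — conflict.
Either choice for Q ends in contradiction.
Undo T and try T = 1.
(U) alone gives U = 1.
(Q) alone gives Q = 1.
(R) alone gives R = 1.
Now (R') is unsatisfied and unit — conflict.
Either choice for T ends in contradiction.
Undo S and try S = 1.
(Q') alone gives Q = 0.
(V') alone gives V = 0.
(U) alone gives U = 1.
Now (U') is unsatisfied and unit — conflict.
Either choice for S ends in contradiction.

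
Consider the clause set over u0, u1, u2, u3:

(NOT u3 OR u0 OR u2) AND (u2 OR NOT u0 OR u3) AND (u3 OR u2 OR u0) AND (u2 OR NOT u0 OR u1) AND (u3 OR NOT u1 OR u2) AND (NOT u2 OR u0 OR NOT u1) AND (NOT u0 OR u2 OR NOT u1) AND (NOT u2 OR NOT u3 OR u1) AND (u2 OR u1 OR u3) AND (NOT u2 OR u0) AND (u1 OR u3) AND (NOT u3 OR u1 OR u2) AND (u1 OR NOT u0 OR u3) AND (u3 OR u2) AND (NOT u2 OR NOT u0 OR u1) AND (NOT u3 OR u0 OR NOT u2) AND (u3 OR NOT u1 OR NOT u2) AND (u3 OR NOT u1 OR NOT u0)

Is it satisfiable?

Case u2 = true:
(u0) alone gives u0 = true.
(u1) alone gives u1 = true.
(u3) alone gives u3 = true.
All clauses are satisfied.
A satisfying assignment: u0: true; u1: true; u2: true; u3: true.

Yes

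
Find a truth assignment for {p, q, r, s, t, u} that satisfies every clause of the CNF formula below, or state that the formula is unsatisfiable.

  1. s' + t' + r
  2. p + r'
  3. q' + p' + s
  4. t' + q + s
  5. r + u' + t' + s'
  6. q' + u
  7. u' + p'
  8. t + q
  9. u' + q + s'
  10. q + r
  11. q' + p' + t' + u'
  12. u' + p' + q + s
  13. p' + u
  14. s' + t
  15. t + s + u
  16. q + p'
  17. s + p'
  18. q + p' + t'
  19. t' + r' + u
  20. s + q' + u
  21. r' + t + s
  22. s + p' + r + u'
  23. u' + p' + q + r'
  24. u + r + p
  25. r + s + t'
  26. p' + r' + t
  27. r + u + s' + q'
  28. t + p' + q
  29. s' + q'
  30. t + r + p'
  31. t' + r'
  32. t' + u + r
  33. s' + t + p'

p=0; q=1; r=0; s=0; t=0; u=1

Suppose p = 0.
From the singleton clause (r'), r = 0.
From the singleton clause (q), q = 1.
From the singleton clause (u), u = 1.
From the singleton clause (s'), s = 0.
From the singleton clause (t'), t = 0.
All clauses are satisfied.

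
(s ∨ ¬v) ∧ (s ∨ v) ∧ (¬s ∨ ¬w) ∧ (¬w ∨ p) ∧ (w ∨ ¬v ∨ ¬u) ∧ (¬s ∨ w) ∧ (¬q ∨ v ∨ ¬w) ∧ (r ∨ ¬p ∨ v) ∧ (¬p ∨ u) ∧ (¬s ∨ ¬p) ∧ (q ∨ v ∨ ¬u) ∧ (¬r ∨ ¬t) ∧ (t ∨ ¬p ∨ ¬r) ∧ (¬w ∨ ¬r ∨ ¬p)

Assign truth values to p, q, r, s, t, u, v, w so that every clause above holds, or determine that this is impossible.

UNSATISFIABLE

Try s = True.
Unit clause (¬w) forces w = False.
That conflicts with the unit clause (w).
So s must be the other value — set s = False.
Unit clause (¬v) forces v = False.
That conflicts with the unit clause (v).
Neither s = True nor s = False works.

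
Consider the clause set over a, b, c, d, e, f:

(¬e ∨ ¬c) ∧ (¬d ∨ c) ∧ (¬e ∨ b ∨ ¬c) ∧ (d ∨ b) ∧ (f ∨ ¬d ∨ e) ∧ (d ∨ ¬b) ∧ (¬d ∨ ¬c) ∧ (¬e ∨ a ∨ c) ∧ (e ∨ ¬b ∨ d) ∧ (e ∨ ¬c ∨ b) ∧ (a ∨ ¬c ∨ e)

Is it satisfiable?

Try e = False.
Try d = False.
From the singleton clause (b), b = True.
Now (¬b) is unsatisfied and unit — conflict.
Undo d and try d = True.
From the singleton clause (c), c = True.
Now (¬c) is unsatisfied and unit — conflict.
Either choice for d ends in contradiction.
Undo e and try e = True.
From the singleton clause (¬c), c = False.
From the singleton clause (¬d), d = False.
From the singleton clause (b), b = True.
Now (¬b) is unsatisfied and unit — conflict.
Either choice for e ends in contradiction.
No assignment satisfies every clause.

No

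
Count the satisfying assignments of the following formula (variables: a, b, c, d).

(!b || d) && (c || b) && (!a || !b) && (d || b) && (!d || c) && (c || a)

There are 2^4 = 16 truth assignments over (a, b, c, d).
Check each against the 6 clauses (columns in the order a, b, c, d):
  F F F F  ✗ fails (c || b)
  F F F T  ✗ fails (c || b)
  F F T F  ✗ fails (d || b)
  F F T T  ✓ satisfies all
  F T F F  ✗ fails (!b || d)
  F T F T  ✗ fails (!d || c)
  F T T F  ✗ fails (!b || d)
  F T T T  ✓ satisfies all
  T F F F  ✗ fails (c || b)
  T F F T  ✗ fails (c || b)
  T F T F  ✗ fails (d || b)
  T F T T  ✓ satisfies all
  T T F F  ✗ fails (!b || d)
  T T F T  ✗ fails (!a || !b)
  T T T F  ✗ fails (!b || d)
  T T T T  ✗ fails (!a || !b)
3 of the 16 rows are models.

3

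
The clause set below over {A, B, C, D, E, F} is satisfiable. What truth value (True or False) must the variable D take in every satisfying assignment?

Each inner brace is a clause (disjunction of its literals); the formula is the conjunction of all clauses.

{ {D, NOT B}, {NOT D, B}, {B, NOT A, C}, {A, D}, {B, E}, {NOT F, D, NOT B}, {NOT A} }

True

Suppose D = false.
From the singleton clause (NOT B), B = false.
From the singleton clause (A), A = true.
That conflicts with the unit clause (NOT A).
So every satisfying assignment has D = True.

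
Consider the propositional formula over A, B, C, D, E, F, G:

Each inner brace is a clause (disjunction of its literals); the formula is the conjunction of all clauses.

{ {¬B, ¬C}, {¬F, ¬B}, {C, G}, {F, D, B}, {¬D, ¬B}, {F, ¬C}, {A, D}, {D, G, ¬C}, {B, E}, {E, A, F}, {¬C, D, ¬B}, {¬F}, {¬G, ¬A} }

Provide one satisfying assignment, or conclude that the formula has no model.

A=False,  B=False,  C=False,  D=True,  E=True,  F=False,  G=True

From the singleton clause (¬F), F = False.
From the singleton clause (¬C), C = False.
From the singleton clause (G), G = True.
From the singleton clause (¬A), A = False.
From the singleton clause (D), D = True.
From the singleton clause (¬B), B = False.
From the singleton clause (E), E = True.
Every clause now holds.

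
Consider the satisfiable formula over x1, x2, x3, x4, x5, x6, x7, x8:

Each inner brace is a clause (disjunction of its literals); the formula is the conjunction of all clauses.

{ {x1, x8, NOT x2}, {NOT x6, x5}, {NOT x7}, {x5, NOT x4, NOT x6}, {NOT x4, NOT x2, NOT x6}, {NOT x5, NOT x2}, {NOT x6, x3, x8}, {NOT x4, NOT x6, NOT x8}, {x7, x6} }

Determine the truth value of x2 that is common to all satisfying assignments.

Suppose x2 = true.
(NOT x7) alone gives x7 = false.
(NOT x5) alone gives x5 = false.
(NOT x6) alone gives x6 = false.
But (x6) is also a unit clause — contradiction.
So every satisfying assignment has x2 = False.

False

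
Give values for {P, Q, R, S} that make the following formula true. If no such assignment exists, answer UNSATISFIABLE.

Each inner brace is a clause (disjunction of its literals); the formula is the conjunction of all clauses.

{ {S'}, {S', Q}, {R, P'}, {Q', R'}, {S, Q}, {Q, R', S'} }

(S') alone gives S = 0.
(Q) alone gives Q = 1.
(R') alone gives R = 0.
(P') alone gives P = 0.
All clauses are satisfied.

P=0,  Q=1,  R=0,  S=0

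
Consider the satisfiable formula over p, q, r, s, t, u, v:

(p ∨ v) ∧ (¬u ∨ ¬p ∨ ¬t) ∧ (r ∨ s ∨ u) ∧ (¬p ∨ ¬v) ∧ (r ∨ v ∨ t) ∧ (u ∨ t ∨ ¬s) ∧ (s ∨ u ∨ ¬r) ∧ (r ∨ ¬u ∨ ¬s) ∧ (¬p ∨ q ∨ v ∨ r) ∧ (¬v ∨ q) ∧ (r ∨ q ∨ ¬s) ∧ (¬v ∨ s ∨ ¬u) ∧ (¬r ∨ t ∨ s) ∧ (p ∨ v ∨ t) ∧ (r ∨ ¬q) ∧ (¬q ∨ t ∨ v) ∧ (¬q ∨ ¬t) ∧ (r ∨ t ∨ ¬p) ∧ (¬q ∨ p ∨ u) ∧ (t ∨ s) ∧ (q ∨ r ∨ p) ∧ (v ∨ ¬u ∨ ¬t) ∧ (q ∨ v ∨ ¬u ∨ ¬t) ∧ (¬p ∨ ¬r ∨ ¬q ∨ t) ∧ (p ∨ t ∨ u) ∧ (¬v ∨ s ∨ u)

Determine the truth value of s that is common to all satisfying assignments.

True

Suppose s = False.
(t) alone gives t = True.
(¬q) alone gives q = False.
(¬v) alone gives v = False.
(p) alone gives p = True.
(¬u) alone gives u = False.
(r) alone gives r = True.
But (¬r) is also a unit clause — contradiction.
So every satisfying assignment has s = True.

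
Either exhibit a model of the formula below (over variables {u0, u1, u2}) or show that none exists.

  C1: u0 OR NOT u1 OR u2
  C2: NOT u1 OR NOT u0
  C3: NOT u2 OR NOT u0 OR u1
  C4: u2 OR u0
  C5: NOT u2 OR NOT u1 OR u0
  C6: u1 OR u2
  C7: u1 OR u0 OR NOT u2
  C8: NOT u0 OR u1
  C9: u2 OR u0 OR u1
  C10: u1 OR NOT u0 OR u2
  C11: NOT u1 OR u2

UNSATISFIABLE

Case u1 = false:
(u2) alone gives u2 = true.
(NOT u0) alone gives u0 = false.
Now (u0) is unsatisfied and unit — conflict.
Undo u1 and try u1 = true.
(NOT u0) alone gives u0 = false.
(u2) alone gives u2 = true.
Now (NOT u2) is unsatisfied and unit — conflict.
Neither u1 = true nor u1 = false works.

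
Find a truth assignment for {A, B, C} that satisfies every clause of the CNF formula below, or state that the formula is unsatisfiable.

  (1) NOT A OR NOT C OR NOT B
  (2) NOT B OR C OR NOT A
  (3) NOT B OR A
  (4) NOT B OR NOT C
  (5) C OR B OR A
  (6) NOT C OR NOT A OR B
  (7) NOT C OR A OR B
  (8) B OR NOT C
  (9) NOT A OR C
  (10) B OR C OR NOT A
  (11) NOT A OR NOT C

Suppose B = false.
The clause (NOT C) is unit, so C = false.
The clause (A) is unit, so A = true.
But (NOT A) is also a unit clause — contradiction.
Undo B and try B = true.
The clause (A) is unit, so A = true.
The clause (NOT C) is unit, so C = false.
But (C) is also a unit clause — contradiction.
Both values of B lead to a conflict.

UNSATISFIABLE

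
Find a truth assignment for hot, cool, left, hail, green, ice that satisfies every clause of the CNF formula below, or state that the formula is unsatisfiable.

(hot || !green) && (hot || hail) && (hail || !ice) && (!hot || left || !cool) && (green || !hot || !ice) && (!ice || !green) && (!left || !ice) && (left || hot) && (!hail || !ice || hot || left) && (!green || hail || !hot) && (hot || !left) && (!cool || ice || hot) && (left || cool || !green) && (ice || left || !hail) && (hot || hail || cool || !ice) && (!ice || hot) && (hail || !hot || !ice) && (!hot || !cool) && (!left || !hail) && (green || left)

Case hot = true:
Unit clause (!cool) forces cool = false.
Case hail = false:
Unit clause (!ice) forces ice = false.
Unit clause (!green) forces green = false.
Unit clause (left) forces left = true.
This assignment satisfies each clause.

hot: true,  cool: false,  left: true,  hail: false,  green: false,  ice: false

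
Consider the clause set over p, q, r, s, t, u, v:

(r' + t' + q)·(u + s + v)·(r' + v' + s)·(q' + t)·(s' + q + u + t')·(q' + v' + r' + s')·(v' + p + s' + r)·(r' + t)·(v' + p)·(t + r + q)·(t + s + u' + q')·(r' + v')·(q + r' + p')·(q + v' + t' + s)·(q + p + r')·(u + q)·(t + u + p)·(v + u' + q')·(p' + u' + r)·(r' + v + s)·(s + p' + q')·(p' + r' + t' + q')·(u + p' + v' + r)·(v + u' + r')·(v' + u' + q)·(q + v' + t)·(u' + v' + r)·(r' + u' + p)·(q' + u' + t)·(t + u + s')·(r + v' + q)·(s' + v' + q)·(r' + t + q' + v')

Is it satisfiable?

Try q = 1.
The clause (t) is unit, so t = 1.
Try v = 0.
The clause (u') is unit, so u = 0.
The clause (s) is unit, so s = 1.
Try p = 0.
No clause remains; r is free.
A satisfying assignment: p ↦ 0,  q ↦ 1,  r ↦ 1,  s ↦ 1,  t ↦ 1,  u ↦ 0,  v ↦ 0.

Yes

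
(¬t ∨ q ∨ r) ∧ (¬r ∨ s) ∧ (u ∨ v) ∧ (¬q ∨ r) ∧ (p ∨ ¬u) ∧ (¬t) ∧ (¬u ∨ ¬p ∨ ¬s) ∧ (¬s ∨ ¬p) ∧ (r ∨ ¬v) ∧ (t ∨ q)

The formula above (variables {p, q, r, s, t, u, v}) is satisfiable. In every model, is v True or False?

Suppose v = False.
The clause (u) is unit, so u = True.
The clause (p) is unit, so p = True.
The clause (¬t) is unit, so t = False.
The clause (¬s) is unit, so s = False.
The clause (¬r) is unit, so r = False.
The clause (¬q) is unit, so q = False.
But (q) is also a unit clause — contradiction.
So every satisfying assignment has v = True.

True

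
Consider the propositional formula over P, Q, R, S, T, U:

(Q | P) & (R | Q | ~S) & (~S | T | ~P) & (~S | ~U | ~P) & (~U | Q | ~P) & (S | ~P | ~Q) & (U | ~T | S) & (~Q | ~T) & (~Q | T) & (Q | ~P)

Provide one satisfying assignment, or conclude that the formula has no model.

UNSATISFIABLE

Try Q = 1.
Unit clause (~T) forces T = 0.
That conflicts with the unit clause (T).
So Q must be the other value — set Q = 0.
Unit clause (P) forces P = 1.
That conflicts with the unit clause (~P).
Neither Q = 1 nor Q = 0 works.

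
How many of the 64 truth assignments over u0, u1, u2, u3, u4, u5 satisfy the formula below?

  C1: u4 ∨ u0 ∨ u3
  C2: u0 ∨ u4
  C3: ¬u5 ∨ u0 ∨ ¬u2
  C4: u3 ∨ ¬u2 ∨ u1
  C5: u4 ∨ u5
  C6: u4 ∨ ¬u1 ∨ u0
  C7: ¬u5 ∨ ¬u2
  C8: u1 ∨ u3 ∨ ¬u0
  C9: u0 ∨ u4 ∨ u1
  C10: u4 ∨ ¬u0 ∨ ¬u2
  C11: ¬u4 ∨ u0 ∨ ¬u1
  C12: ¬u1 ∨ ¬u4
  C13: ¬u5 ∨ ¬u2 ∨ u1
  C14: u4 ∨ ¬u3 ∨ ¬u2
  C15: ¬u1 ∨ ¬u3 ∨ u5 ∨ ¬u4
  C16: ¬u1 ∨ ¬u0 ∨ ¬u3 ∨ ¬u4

11

There are 2^6 = 64 truth assignments over (u0, u1, u2, u3, u4, u5).
Split on u1. With u1 = True, the clauses containing u1 are satisfied and ¬u1 drops from the rest; 2 of the 2^5 = 32 assignments to the other variables satisfy what remains.
With u1 = False, by the same count on the reduced clause set, 9 assignments work.
Total: 2 + 9 = 11.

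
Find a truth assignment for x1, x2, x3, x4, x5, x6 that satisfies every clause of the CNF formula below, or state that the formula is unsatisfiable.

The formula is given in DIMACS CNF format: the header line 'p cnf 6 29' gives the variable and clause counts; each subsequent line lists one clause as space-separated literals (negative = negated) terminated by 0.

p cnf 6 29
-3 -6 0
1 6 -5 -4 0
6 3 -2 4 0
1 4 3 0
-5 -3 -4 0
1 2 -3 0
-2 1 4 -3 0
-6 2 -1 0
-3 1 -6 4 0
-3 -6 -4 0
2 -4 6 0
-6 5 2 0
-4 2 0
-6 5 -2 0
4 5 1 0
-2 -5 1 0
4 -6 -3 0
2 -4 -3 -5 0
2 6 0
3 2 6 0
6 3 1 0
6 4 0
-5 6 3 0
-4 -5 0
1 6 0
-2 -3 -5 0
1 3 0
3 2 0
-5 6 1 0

Case x3 = False:
(x1) alone gives x1 = True.
(x2) alone gives x2 = True.
Case x6 = True:
(x5) alone gives x5 = True.
(¬x4) alone gives x4 = False.
Every clause now holds.

x1 ↦ True,  x2 ↦ True,  x3 ↦ False,  x4 ↦ False,  x5 ↦ True,  x6 ↦ True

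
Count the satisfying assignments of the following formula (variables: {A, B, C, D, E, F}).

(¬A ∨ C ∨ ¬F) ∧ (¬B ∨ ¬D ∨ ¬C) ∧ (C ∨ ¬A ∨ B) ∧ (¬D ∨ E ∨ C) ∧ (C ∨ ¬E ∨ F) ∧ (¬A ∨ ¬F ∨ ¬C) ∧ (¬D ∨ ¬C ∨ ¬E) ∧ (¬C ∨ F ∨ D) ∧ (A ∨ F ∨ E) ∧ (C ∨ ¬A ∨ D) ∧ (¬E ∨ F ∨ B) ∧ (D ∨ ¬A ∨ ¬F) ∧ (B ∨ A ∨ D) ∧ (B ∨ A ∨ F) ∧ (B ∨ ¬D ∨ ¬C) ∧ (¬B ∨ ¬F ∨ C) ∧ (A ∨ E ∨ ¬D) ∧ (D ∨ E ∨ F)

There are 2^6 = 64 truth assignments over (A, B, C, D, E, F).
Split on F. With F = True, the clauses containing F are satisfied and ¬F drops from the rest; 3 of the 2^5 = 32 assignments to the other variables satisfy what remains.
With F = False, by the same count on the reduced clause set, 0 assignments work.
(One model: A=F, B=F, C=F, D=T, E=T, F=T.)
Total: 3 + 0 = 3.

3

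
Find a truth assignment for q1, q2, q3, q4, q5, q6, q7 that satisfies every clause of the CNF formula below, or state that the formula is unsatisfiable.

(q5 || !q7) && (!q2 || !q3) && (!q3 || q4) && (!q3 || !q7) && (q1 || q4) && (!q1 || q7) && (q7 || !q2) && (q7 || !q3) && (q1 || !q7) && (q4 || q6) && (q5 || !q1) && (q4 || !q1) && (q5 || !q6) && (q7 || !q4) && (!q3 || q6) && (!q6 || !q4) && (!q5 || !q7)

Branch on q5: set q5 = true.
(!q7) alone gives q7 = false.
(!q1) alone gives q1 = false.
(q4) alone gives q4 = true.
That conflicts with the unit clause (!q4).
So q5 must be the other value — set q5 = false.
(!q7) alone gives q7 = false.
(!q1) alone gives q1 = false.
(q4) alone gives q4 = true.
That conflicts with the unit clause (!q4).
Neither q5 = true nor q5 = false works.

UNSATISFIABLE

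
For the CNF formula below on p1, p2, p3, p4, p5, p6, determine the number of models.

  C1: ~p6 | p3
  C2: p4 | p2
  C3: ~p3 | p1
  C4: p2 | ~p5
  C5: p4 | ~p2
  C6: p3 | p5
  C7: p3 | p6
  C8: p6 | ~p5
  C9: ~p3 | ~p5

There are 2^6 = 64 truth assignments over (p1, p2, p3, p4, p5, p6).
Split on p6. With p6 = 1, the clauses containing p6 are satisfied and ~p6 drops from the rest; 2 of the 2^5 = 32 assignments to the other variables satisfy what remains.
With p6 = 0, by the same count on the reduced clause set, 2 assignments work.
(One model: p1=T, p2=F, p3=T, p4=T, p5=F, p6=F.)
Total: 2 + 2 = 4.

4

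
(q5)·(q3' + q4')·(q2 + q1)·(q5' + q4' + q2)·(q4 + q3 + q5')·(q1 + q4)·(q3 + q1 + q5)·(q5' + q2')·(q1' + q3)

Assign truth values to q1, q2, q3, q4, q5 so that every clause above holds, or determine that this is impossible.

q1=1; q2=0; q3=1; q4=0; q5=1

Unit clause (q5) forces q5 = 1.
Unit clause (q2') forces q2 = 0.
Unit clause (q1) forces q1 = 1.
Unit clause (q4') forces q4 = 0.
Unit clause (q3) forces q3 = 1.
All clauses are satisfied.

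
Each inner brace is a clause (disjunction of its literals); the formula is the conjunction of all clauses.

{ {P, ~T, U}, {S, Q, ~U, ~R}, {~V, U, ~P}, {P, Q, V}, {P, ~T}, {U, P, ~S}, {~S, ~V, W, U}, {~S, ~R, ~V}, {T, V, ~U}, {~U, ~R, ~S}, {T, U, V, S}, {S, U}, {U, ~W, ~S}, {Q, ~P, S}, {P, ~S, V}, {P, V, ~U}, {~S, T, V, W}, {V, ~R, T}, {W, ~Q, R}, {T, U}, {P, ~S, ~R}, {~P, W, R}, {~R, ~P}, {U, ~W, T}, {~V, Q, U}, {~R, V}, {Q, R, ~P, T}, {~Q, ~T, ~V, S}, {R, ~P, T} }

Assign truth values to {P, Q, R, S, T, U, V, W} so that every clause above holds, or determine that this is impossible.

Suppose P = 0.
The clause (~T) is unit, so T = 0.
The clause (U) is unit, so U = 1.
The clause (V) is unit, so V = 1.
Suppose S = 0.
Suppose Q = 1.
Suppose W = 0.
The clause (R) is unit, so R = 1.
This assignment satisfies each clause.

P: 0, Q: 1, R: 1, S: 0, T: 0, U: 1, V: 1, W: 0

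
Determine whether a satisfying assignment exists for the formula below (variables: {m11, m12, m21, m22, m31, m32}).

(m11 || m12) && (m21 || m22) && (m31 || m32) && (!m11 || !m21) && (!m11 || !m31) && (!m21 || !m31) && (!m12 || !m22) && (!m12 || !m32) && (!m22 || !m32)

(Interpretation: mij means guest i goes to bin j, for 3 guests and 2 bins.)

Suppose m11 = true.
From the singleton clause (!m21), m21 = false.
From the singleton clause (m22), m22 = true.
From the singleton clause (!m31), m31 = false.
From the singleton clause (m32), m32 = true.
That conflicts with the unit clause (!m32).
That branch fails; take m11 = false instead.
From the singleton clause (m12), m12 = true.
From the singleton clause (!m22), m22 = false.
From the singleton clause (m21), m21 = true.
From the singleton clause (!m31), m31 = false.
From the singleton clause (m32), m32 = true.
That conflicts with the unit clause (!m32).
Neither m11 = true nor m11 = false works.
No assignment satisfies every clause.

No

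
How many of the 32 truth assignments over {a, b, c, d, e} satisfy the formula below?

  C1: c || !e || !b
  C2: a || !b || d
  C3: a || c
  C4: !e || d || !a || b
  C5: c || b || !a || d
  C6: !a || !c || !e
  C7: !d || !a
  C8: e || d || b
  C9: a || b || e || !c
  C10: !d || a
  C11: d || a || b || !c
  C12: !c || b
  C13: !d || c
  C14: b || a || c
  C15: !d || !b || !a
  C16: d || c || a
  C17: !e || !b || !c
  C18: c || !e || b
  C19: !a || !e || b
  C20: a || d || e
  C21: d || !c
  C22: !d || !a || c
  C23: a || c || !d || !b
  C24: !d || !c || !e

1

There are 2^5 = 32 truth assignments over (a, b, c, d, e).
Split on e. With e = true, the clauses containing e are satisfied and !e drops from the rest; 0 of the 2^4 = 16 assignments to the other variables satisfy what remains.
With e = false, by the same count on the reduced clause set, 1 assignment works.
(One model: a=T, b=T, c=F, d=F, e=F.)
Total: 0 + 1 = 1.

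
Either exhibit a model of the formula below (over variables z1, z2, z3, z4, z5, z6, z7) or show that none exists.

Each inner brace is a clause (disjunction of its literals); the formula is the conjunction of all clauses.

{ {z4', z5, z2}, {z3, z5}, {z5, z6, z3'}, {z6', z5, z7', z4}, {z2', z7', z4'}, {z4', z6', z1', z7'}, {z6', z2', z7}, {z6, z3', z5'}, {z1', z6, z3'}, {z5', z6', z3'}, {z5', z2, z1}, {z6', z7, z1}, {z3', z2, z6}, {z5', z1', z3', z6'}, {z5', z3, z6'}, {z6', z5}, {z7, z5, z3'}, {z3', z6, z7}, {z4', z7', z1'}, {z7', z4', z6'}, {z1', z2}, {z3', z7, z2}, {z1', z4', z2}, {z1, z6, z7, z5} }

Case z3 = 0:
The clause (z5) is unit, so z5 = 1.
The clause (z6') is unit, so z6 = 0.
Case z2 = 1:
Case z7 = 0:
No clause remains; z1, z4 are free.

z1: 0; z2: 1; z3: 0; z4: 0; z5: 1; z6: 0; z7: 0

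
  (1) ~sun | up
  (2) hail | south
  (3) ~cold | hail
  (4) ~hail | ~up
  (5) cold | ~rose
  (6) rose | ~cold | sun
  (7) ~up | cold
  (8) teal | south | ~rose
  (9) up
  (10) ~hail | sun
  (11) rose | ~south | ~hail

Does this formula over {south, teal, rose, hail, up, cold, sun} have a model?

Unit clause (up) forces up = 1.
Unit clause (~hail) forces hail = 0.
Unit clause (south) forces south = 1.
Unit clause (~cold) forces cold = 0.
Now (cold) is unsatisfied and unit — conflict.
No assignment satisfies every clause.

Unsatisfiable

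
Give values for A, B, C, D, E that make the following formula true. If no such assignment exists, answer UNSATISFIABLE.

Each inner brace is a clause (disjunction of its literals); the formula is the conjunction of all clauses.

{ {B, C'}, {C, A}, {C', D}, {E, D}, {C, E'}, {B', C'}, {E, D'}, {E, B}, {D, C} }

Suppose B = 1.
From the singleton clause (C'), C = 0.
From the singleton clause (A), A = 1.
From the singleton clause (E'), E = 0.
From the singleton clause (D), D = 1.
Now (D') is unsatisfied and unit — conflict.
That branch fails; take B = 0 instead.
From the singleton clause (C'), C = 0.
From the singleton clause (A), A = 1.
From the singleton clause (E'), E = 0.
Now (E) is unsatisfied and unit — conflict.
Neither B = 1 nor B = 0 works.

UNSATISFIABLE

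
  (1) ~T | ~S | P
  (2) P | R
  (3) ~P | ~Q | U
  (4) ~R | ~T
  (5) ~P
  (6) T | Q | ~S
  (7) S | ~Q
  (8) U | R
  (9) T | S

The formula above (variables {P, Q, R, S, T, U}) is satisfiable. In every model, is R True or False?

True

Suppose R = 0.
From the singleton clause (P), P = 1.
Now (~P) is unsatisfied and unit — conflict.
So every satisfying assignment has R = True.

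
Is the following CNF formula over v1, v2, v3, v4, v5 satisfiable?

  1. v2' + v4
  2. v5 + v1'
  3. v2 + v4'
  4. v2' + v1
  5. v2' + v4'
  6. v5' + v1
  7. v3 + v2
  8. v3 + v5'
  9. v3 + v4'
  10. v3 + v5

Branch on v2: set v2 = 0.
From the singleton clause (v4'), v4 = 0.
From the singleton clause (v3), v3 = 1.
Branch on v5: set v5 = 0.
From the singleton clause (v1'), v1 = 0.
This assignment satisfies each clause.
A satisfying assignment: v1 ↦ 0, v2 ↦ 0, v3 ↦ 1, v4 ↦ 0, v5 ↦ 0.

Yes, satisfiable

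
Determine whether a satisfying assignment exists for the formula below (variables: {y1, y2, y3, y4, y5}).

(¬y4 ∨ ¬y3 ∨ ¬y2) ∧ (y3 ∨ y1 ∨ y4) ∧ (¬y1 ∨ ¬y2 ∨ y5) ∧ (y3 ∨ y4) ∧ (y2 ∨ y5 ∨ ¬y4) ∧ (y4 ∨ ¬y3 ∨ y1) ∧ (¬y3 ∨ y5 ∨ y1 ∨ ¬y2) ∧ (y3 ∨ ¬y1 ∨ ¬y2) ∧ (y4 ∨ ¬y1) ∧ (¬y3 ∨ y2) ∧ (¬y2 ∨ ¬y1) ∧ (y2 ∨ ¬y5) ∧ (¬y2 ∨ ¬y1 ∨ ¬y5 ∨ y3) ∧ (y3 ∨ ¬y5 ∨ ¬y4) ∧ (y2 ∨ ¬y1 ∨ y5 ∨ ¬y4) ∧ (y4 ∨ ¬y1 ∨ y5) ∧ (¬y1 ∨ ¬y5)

Suppose y3 = False.
From the singleton clause (y4), y4 = True.
From the singleton clause (¬y5), y5 = False.
From the singleton clause (y2), y2 = True.
From the singleton clause (¬y1), y1 = False.
This assignment satisfies each clause.
A satisfying assignment: y1 ↦ False,  y2 ↦ True,  y3 ↦ False,  y4 ↦ True,  y5 ↦ False.

Yes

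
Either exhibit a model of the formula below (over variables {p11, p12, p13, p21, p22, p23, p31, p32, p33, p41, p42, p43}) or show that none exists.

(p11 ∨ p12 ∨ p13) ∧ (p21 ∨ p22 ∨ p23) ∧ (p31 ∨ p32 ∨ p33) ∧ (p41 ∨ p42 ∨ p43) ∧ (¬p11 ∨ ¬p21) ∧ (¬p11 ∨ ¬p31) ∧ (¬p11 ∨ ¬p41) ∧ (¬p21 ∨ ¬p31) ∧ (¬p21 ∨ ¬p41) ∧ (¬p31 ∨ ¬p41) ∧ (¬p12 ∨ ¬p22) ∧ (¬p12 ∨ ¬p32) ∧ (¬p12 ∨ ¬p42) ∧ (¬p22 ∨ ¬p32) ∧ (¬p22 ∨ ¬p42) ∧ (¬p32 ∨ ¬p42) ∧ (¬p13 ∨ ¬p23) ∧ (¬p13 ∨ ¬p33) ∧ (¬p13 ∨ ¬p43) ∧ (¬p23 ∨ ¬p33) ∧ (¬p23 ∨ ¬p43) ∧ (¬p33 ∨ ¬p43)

Try p11 = False.
Try p12 = True.
The clause (¬p22) is unit, so p22 = False.
The clause (¬p32) is unit, so p32 = False.
The clause (¬p42) is unit, so p42 = False.
Try p21 = True.
The clause (¬p31) is unit, so p31 = False.
The clause (p33) is unit, so p33 = True.
The clause (¬p41) is unit, so p41 = False.
The clause (p43) is unit, so p43 = True.
Now (¬p43) is unsatisfied and unit — conflict.
Backtrack on p21: now try p21 = False.
The clause (p23) is unit, so p23 = True.
The clause (¬p13) is unit, so p13 = False.
The clause (¬p33) is unit, so p33 = False.
The clause (p31) is unit, so p31 = True.
The clause (¬p41) is unit, so p41 = False.
The clause (p43) is unit, so p43 = True.
Now (¬p43) is unsatisfied and unit — conflict.
Neither p21 = True nor p21 = False works.
Backtrack on p12: now try p12 = False.
The clause (p13) is unit, so p13 = True.
The clause (¬p23) is unit, so p23 = False.
The clause (¬p33) is unit, so p33 = False.
The clause (¬p43) is unit, so p43 = False.
Try p21 = True.
The clause (¬p31) is unit, so p31 = False.
The clause (p32) is unit, so p32 = True.
The clause (¬p41) is unit, so p41 = False.
The clause (p42) is unit, so p42 = True.
Now (¬p42) is unsatisfied and unit — conflict.
Backtrack on p21: now try p21 = False.
The clause (p22) is unit, so p22 = True.
The clause (¬p32) is unit, so p32 = False.
The clause (p31) is unit, so p31 = True.
The clause (¬p41) is unit, so p41 = False.
The clause (p42) is unit, so p42 = True.
Now (¬p42) is unsatisfied and unit — conflict.
Neither p21 = True nor p21 = False works.
Neither p12 = True nor p12 = False works.
Backtrack on p11: now try p11 = True.
The clause (¬p21) is unit, so p21 = False.
The clause (¬p31) is unit, so p31 = False.
The clause (¬p41) is unit, so p41 = False.
Try p22 = True.
The clause (¬p12) is unit, so p12 = False.
The clause (¬p32) is unit, so p32 = False.
The clause (p33) is unit, so p33 = True.
The clause (¬p42) is unit, so p42 = False.
The clause (p43) is unit, so p43 = True.
Now (¬p43) is unsatisfied and unit — conflict.
Backtrack on p22: now try p22 = False.
The clause (p23) is unit, so p23 = True.
The clause (¬p13) is unit, so p13 = False.
The clause (¬p33) is unit, so p33 = False.
The clause (p32) is unit, so p32 = True.
The clause (¬p12) is unit, so p12 = False.
The clause (¬p42) is unit, so p42 = False.
The clause (p43) is unit, so p43 = True.
Now (¬p43) is unsatisfied and unit — conflict.
Neither p22 = True nor p22 = False works.
Neither p11 = True nor p11 = False works.

UNSATISFIABLE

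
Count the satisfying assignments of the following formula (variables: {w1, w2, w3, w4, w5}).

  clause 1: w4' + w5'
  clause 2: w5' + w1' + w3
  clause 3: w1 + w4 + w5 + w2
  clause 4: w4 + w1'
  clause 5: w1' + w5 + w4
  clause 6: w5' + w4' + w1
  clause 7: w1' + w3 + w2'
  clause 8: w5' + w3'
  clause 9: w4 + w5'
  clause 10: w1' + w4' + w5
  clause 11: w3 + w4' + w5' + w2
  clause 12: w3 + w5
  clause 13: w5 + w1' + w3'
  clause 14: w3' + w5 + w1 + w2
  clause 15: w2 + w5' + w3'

There are 2^5 = 32 truth assignments over (w1, w2, w3, w4, w5).
Split on w3. With w3 = 1, the clauses containing w3 are satisfied and w3' drops from the rest; 2 of the 2^4 = 16 assignments to the other variables satisfy what remains.
With w3 = 0, by the same count on the reduced clause set, 0 assignments work.
(One model: w1=F, w2=T, w3=T, w4=F, w5=F.)
Total: 2 + 0 = 2.

2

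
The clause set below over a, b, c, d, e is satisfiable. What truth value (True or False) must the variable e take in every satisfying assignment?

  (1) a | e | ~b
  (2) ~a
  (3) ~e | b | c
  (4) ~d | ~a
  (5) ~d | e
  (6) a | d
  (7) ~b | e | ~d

True

Suppose e = 0.
(~a) alone gives a = 0.
(~b) alone gives b = 0.
(~d) alone gives d = 0.
Now (d) is unsatisfied and unit — conflict.
So every satisfying assignment has e = True.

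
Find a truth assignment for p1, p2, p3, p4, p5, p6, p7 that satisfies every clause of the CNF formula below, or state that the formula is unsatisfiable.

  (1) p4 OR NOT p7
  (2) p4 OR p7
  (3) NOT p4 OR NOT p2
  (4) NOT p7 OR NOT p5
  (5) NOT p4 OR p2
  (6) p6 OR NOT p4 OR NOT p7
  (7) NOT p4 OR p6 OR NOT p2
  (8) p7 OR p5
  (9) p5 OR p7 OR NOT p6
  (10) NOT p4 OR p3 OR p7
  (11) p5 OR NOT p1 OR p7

UNSATISFIABLE

Try p4 = true.
(NOT p2) alone gives p2 = false.
That conflicts with the unit clause (p2).
That branch fails; take p4 = false instead.
(NOT p7) alone gives p7 = false.
That conflicts with the unit clause (p7).
Neither p4 = true nor p4 = false works.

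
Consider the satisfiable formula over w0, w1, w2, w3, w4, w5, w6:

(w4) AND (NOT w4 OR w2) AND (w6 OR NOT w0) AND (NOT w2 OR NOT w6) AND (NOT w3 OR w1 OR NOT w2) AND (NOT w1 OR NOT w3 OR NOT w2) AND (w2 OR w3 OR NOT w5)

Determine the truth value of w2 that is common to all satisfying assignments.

True

Suppose w2 = false.
The clause (w4) is unit, so w4 = true.
Now (NOT w4) is unsatisfied and unit — conflict.
So every satisfying assignment has w2 = True.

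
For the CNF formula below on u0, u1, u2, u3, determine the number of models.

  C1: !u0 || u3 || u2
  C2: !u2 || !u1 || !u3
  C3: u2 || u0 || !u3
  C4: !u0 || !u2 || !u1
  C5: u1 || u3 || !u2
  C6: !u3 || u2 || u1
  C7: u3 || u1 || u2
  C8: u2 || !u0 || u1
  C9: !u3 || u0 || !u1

There are 2^4 = 16 truth assignments over (u0, u1, u2, u3).
Check each against the 9 clauses (columns in the order u0, u1, u2, u3):
  F F F F  ✗ fails (u3 || u1 || u2)
  F F F T  ✗ fails (u2 || u0 || !u3)
  F F T F  ✗ fails (u1 || u3 || !u2)
  F F T T  ✓ satisfies all
  F T F F  ✓ satisfies all
  F T F T  ✗ fails (u2 || u0 || !u3)
  F T T F  ✓ satisfies all
  F T T T  ✗ fails (!u2 || !u1 || !u3)
  T F F F  ✗ fails (!u0 || u3 || u2)
  T F F T  ✗ fails (!u3 || u2 || u1)
  T F T F  ✗ fails (u1 || u3 || !u2)
  T F T T  ✓ satisfies all
  T T F F  ✗ fails (!u0 || u3 || u2)
  T T F T  ✓ satisfies all
  T T T F  ✗ fails (!u0 || !u2 || !u1)
  T T T T  ✗ fails (!u2 || !u1 || !u3)
5 of the 16 rows are models.

5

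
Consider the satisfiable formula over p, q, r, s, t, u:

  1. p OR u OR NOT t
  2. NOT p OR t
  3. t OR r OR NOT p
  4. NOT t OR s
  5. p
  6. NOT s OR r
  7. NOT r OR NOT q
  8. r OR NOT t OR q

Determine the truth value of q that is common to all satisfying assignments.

Suppose q = true.
Unit clause (p) forces p = true.
Unit clause (t) forces t = true.
Unit clause (s) forces s = true.
Unit clause (r) forces r = true.
But (NOT r) is also a unit clause — contradiction.
So every satisfying assignment has q = False.

False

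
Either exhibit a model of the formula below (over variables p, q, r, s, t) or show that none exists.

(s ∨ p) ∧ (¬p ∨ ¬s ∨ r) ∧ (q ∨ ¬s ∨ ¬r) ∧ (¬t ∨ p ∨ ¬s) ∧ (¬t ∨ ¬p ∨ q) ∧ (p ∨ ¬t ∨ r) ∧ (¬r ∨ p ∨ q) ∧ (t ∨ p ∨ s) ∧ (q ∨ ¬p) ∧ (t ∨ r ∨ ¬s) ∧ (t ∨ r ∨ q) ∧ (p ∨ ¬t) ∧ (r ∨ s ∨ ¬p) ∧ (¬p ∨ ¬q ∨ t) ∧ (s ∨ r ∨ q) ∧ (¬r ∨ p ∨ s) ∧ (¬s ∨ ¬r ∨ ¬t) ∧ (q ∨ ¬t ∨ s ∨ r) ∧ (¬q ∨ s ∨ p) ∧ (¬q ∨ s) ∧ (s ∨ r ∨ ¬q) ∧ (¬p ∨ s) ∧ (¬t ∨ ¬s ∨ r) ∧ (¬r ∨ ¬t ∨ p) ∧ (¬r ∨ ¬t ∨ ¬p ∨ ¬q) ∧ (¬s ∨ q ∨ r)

p: False,  q: True,  r: True,  s: True,  t: False

Branch on s: set s = True.
Branch on p: set p = False.
Unit clause (¬t) forces t = False.
Unit clause (r) forces r = True.
Unit clause (q) forces q = True.
This assignment satisfies each clause.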